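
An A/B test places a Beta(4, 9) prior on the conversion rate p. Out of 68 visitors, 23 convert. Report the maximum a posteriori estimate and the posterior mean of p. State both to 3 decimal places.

MAP: 0.329. Posterior mean: 0.333.

Posterior: Beta(4+23, 9+45) = Beta(27, 54).
Mode = (27−1)/(27+54−2) = 26/79 = 0.329.
Mean = 27/(27+54) = 27/81 = 0.333.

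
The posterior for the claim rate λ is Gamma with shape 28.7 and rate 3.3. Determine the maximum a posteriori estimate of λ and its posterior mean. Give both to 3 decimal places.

Mode = (α−1)/β = 27.7/3.3 = 8.394.
Mean = α/β = 28.7/3.3 = 8.697.

MAP: 8.394. Posterior mean: 8.697.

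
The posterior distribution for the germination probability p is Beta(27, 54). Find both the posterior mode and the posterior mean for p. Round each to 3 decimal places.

MAP = 0.329; posterior mean = 0.333

Mode = (27−1)/(27+54−2) = 26/79 = 0.329.
Mean = 27/(27+54) = 27/81 = 0.333.
Right-skewed posterior ⇒ mode < mean.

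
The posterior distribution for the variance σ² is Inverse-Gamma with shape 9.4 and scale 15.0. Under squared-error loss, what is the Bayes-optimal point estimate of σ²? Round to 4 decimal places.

1.7857

Mode = β/(α+1) = 15.0/10.4 = 1.4423.
Mean = β/(α−1) = 15.0/8.4 = 1.7857.
Squared-error loss ⇒ the optimal estimator is the posterior mean.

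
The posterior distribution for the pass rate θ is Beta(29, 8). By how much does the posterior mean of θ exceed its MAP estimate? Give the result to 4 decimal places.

Mode = (29−1)/(29+8−2) = 28/35 = 0.8000.
Mean = 29/(29+8) = 29/37 = 0.7838.
Difference = 0.7838 − 0.8000 = -0.0162.
The posterior is left-skewed, so the mode exceeds the mean.

-0.0162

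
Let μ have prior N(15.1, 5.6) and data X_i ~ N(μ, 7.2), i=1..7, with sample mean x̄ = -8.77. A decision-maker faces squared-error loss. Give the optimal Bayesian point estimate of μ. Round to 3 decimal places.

-5.066

Posterior for μ is Normal. Precision-weighted mean: (1/5.6·15.1 + 7/7.2·-8.77) / (1/5.6 + 7/7.2) = -5.066.
A Normal posterior is symmetric, so mode = mean.
Squared-error loss ⇒ the optimal estimator is the posterior mean.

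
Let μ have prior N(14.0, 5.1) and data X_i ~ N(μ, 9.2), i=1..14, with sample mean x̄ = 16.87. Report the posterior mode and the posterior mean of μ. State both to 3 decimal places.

MAP: 16.542. Posterior mean: 16.542.

Posterior for μ is Normal. Precision-weighted mean: (1/5.1·14.0 + 14/9.2·16.87) / (1/5.1 + 14/9.2) = 16.542.
A Normal posterior is symmetric, so mode = mean.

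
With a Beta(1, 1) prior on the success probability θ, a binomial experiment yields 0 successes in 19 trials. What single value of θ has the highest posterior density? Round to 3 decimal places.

0.000

Posterior: Beta(1+0, 1+19) = Beta(1, 20).
Since α = 1 ≤ 1 and β > 1, the Beta density is monotone decreasing on [0,1]; the mode is at 0.
Mean = 1/(1+20) = 0.048.
This is the posterior mode — the MAP estimate.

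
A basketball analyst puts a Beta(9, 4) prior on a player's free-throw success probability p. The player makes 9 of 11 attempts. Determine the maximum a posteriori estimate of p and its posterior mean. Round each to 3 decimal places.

Posterior: Beta(9+9, 4+2) = Beta(18, 6).
Mode = (18−1)/(18+6−2) = 17/22 = 0.773.
Mean = 18/(18+6) = 18/24 = 0.750.
The posterior is left-skewed, so the mode exceeds the mean.

MAP: 0.773. Posterior mean: 0.750.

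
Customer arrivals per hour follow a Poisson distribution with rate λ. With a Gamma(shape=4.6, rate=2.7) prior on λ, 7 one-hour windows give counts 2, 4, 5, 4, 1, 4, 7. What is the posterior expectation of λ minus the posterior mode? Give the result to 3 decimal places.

0.103

Σ counts = 27. Posterior: Gamma(shape = 4.6+27 = 31.6, rate = 2.7+7 = 9.7).
Mode = (α−1)/β = 30.6/9.7 = 3.155.
Mean = α/β = 31.6/9.7 = 3.258.
Difference = 3.258 − 3.155 = 0.103.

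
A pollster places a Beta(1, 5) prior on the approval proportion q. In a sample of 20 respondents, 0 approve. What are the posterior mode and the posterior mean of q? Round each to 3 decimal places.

Posterior: Beta(1+0, 5+20) = Beta(1, 25).
Since α = 1 ≤ 1 and β > 1, the Beta density is monotone decreasing on [0,1]; the mode is at 0.
Mean = 1/(1+25) = 0.038.

MAP = 0.000; posterior mean = 0.038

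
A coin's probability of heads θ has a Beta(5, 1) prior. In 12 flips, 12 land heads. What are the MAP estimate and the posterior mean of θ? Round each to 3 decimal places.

Posterior: Beta(5+12, 1+0) = Beta(17, 1).
Since β = 1 ≤ 1 and α > 1, the Beta density is monotone increasing on [0,1]; the mode is at 1.
Mean = 17/(17+1) = 0.944.
The posterior is left-skewed, so the mode exceeds the mean.

MAP estimate = 1.000, posterior mean = 0.944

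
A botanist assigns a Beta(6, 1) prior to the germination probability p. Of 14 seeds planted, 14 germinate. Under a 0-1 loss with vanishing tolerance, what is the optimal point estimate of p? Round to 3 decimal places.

Posterior: Beta(6+14, 1+0) = Beta(20, 1).
Since β = 1 ≤ 1 and α > 1, the Beta density is monotone increasing on [0,1]; the mode is at 1.
Mean = 20/(20+1) = 0.952.
This is the posterior mode — the MAP estimate.

1.000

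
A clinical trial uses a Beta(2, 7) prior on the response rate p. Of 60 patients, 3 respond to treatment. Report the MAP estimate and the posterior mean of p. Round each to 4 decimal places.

p_MAP = 0.0597, E[p|data] = 0.0725

Posterior: Beta(2+3, 7+57) = Beta(5, 64).
Mode = (5−1)/(5+64−2) = 4/67 = 0.0597.
Mean = 5/(5+64) = 5/69 = 0.0725.
Right-skewed posterior ⇒ mode < mean.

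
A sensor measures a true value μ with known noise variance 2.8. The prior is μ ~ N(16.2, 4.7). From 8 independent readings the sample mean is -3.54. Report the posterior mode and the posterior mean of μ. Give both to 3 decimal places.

Posterior for μ is Normal. Precision-weighted mean: (1/4.7·16.2 + 8/2.8·-3.54) / (1/4.7 + 8/2.8) = -2.172.
A Normal posterior is symmetric, so mode = mean.

μ_MAP = -2.172, E[μ|data] = -2.172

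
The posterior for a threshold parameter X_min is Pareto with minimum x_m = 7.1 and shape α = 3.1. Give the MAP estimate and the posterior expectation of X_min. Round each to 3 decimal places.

The Pareto density is strictly decreasing on [x_m, ∞), so the mode is x_m = 7.100.
Mean = α·x_m/(α−1) = 3.1·7.1/2.1 = 10.481.
The mean is pulled above the mode by the posterior's right skew.

MAP = 7.100; posterior mean = 10.481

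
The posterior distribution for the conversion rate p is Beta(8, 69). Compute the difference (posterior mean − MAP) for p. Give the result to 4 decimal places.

Mode = (8−1)/(8+69−2) = 7/75 = 0.0933.
Mean = 8/(8+69) = 8/77 = 0.1039.
Difference = 0.1039 − 0.0933 = 0.0106.
The posterior is right-skewed, so the mean exceeds the mode.

0.0106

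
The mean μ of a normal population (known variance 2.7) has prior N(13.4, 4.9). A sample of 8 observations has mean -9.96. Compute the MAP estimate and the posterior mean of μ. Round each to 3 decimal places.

μ_MAP = -8.455, E[μ|data] = -8.455

Posterior for μ is Normal. Precision-weighted mean: (1/4.9·13.4 + 8/2.7·-9.96) / (1/4.9 + 8/2.7) = -8.455.
A Normal posterior is symmetric, so mode = mean.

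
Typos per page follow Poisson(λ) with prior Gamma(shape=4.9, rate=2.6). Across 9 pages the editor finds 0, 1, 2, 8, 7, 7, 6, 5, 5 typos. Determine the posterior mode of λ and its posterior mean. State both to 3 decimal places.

Σ counts = 41. Posterior: Gamma(shape = 4.9+41 = 45.9, rate = 2.6+9 = 11.6).
Mode = (α−1)/β = 44.9/11.6 = 3.871.
Mean = α/β = 45.9/11.6 = 3.957.

posterior mode = 3.871, posterior mean = 3.957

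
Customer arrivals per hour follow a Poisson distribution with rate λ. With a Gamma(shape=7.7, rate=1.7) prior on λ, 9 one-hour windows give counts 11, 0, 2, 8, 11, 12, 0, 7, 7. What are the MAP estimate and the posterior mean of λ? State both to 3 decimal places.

MAP estimate = 6.047, posterior mean = 6.140

Σ counts = 58. Posterior: Gamma(shape = 7.7+58 = 65.7, rate = 1.7+9 = 10.7).
Mode = (α−1)/β = 64.7/10.7 = 6.047.
Mean = α/β = 65.7/10.7 = 6.140.
The posterior is right-skewed, so the mean exceeds the mode.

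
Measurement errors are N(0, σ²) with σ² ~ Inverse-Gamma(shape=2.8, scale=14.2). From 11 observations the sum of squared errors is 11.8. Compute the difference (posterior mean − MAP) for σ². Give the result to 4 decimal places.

Posterior: Inverse-Gamma(shape = 2.8+11/2 = 8.3, scale = 14.2+11.8/2 = 20.1).
Mode = β/(α+1) = 20.1/9.3 = 2.1613.
Mean = β/(α−1) = 20.1/7.3 = 2.7534.
Difference = 2.7534 − 2.1613 = 0.5921.

0.5921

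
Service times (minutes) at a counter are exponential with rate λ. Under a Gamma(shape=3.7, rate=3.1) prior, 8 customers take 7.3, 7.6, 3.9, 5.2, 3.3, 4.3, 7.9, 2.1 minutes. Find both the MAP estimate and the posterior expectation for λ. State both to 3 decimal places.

MAP estimate = 0.239, posterior expectation = 0.262

Σ times = 41.6. Posterior: Gamma(shape = 3.7+8 = 11.7, rate = 3.1+41.6 = 44.7).
Mode = (α−1)/β = 10.7/44.7 = 0.239.
Mean = α/β = 11.7/44.7 = 0.262.
The posterior is right-skewed, so the mean exceeds the mode.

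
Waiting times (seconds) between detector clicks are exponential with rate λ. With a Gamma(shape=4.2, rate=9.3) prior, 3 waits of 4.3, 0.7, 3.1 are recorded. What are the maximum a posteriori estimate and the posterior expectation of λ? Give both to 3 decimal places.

Σ times = 8.1. Posterior: Gamma(shape = 4.2+3 = 7.2, rate = 9.3+8.1 = 17.4).
Mode = (α−1)/β = 6.2/17.4 = 0.356.
Mean = α/β = 7.2/17.4 = 0.414.

MAP = 0.356, posterior mean = 0.414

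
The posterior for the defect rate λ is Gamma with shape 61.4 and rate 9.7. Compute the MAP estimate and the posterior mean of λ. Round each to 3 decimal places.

λ_MAP = 6.227, E[λ|data] = 6.330

Mode = (α−1)/β = 60.4/9.7 = 6.227.
Mean = α/β = 61.4/9.7 = 6.330.
The mean is pulled above the mode by the posterior's right skew.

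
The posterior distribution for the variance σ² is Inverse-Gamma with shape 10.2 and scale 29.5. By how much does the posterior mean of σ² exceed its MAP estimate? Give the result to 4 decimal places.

0.5726

Mode = β/(α+1) = 29.5/11.2 = 2.6339.
Mean = β/(α−1) = 29.5/9.2 = 3.2065.
Difference = 3.2065 − 2.6339 = 0.5726.
Right-skewed posterior ⇒ mode < mean.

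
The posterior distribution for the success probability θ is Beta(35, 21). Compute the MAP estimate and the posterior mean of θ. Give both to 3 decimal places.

MAP = 0.630; posterior mean = 0.625

Mode = (35−1)/(35+21−2) = 34/54 = 0.630.
Mean = 35/(35+21) = 35/56 = 0.625.
The mean is pulled below the mode by the posterior's left skew.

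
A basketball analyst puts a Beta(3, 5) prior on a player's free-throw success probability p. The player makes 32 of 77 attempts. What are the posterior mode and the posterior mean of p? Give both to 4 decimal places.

MAP: 0.4096. Posterior mean: 0.4118.

Posterior: Beta(3+32, 5+45) = Beta(35, 50).
Mode = (35−1)/(35+50−2) = 34/83 = 0.4096.
Mean = 35/(35+50) = 35/85 = 0.4118.
The posterior is right-skewed, so the mean exceeds the mode.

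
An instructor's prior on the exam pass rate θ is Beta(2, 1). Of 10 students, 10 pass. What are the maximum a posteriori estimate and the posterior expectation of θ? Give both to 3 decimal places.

MAP: 1.000. Posterior mean: 0.923.

Posterior: Beta(2+10, 1+0) = Beta(12, 1).
Since β = 1 ≤ 1 and α > 1, the Beta density is monotone increasing on [0,1]; the mode is at 1.
Mean = 12/(12+1) = 0.923.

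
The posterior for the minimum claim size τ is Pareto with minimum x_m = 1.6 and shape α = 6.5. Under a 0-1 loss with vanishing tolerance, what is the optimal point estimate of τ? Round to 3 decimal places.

The Pareto density is strictly decreasing on [x_m, ∞), so the mode is x_m = 1.600.
Mean = α·x_m/(α−1) = 6.5·1.6/5.5 = 1.891.
This is the posterior mode — the MAP estimate.

1.600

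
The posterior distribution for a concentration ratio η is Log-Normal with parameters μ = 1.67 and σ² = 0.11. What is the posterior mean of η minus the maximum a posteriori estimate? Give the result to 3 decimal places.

Mode = exp(μ − σ²) = exp(1.56) = 4.759.
Mean = exp(μ + σ²/2) = exp(1.725) = 5.613.
Difference = 5.613 − 4.759 = 0.854.

0.854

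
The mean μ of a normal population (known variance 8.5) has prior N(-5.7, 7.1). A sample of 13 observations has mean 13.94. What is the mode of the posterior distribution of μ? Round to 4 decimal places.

12.2838

Posterior for μ is Normal. Precision-weighted mean: (1/7.1·-5.7 + 13/8.5·13.94) / (1/7.1 + 13/8.5) = 12.2838.
A Normal posterior is symmetric, so mode = mean.
This is the posterior mode — the MAP estimate.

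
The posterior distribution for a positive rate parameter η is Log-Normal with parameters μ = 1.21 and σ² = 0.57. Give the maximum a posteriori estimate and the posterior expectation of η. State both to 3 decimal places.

Mode = exp(μ − σ²) = exp(0.64) = 1.896.
Mean = exp(μ + σ²/2) = exp(1.495) = 4.459.
Right-skewed posterior ⇒ mode < mean.

maximum a posteriori estimate = 1.896, posterior expectation = 4.459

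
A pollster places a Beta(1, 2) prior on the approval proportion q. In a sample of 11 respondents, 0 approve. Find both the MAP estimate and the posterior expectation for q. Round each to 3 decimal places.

MAP estimate = 0.000, posterior expectation = 0.071

Posterior: Beta(1+0, 2+11) = Beta(1, 13).
Since α = 1 ≤ 1 and β > 1, the Beta density is monotone decreasing on [0,1]; the mode is at 0.
Mean = 1/(1+13) = 0.071.
Mean > mode: the posterior has a right tail.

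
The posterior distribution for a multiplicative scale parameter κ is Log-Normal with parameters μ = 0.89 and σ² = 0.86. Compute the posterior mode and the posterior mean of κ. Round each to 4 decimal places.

MAP = 1.0305; posterior mean = 3.7434

Mode = exp(μ − σ²) = exp(0.03) = 1.0305.
Mean = exp(μ + σ²/2) = exp(1.320) = 3.7434.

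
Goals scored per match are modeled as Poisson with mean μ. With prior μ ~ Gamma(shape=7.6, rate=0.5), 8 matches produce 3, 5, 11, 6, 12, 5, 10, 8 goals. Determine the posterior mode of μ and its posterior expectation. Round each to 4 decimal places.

MAP = 7.8353; posterior mean = 7.9529

Σ counts = 60. Posterior: Gamma(shape = 7.6+60 = 67.6, rate = 0.5+8 = 8.5).
Mode = (α−1)/β = 66.6/8.5 = 7.8353.
Mean = α/β = 67.6/8.5 = 7.9529.
The posterior is right-skewed, so the mean exceeds the mode.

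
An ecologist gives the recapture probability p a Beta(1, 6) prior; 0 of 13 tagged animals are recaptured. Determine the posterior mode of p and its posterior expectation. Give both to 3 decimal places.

MAP = 0.000; posterior mean = 0.050

Posterior: Beta(1+0, 6+13) = Beta(1, 19).
Since α = 1 ≤ 1 and β > 1, the Beta density is monotone decreasing on [0,1]; the mode is at 0.
Mean = 1/(1+19) = 0.050.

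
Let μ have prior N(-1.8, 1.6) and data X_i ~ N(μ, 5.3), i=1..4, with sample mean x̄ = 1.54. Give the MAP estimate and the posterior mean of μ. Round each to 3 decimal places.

MAP = 0.027; posterior mean = 0.027

Posterior for μ is Normal. Precision-weighted mean: (1/1.6·-1.8 + 4/5.3·1.54) / (1/1.6 + 4/5.3) = 0.027.
A Normal posterior is symmetric, so mode = mean.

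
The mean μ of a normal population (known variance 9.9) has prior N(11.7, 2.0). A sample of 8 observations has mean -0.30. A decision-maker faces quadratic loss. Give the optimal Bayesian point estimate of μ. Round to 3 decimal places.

4.287

Posterior for μ is Normal. Precision-weighted mean: (1/2.0·11.7 + 8/9.9·-0.30) / (1/2.0 + 8/9.9) = 4.287.
A Normal posterior is symmetric, so mode = mean.
Quadratic loss ⇒ the optimal estimator is the posterior mean.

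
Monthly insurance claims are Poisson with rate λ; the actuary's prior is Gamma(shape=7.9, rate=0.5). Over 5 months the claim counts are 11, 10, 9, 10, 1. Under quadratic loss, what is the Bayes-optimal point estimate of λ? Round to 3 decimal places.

Σ counts = 41. Posterior: Gamma(shape = 7.9+41 = 48.9, rate = 0.5+5 = 5.5).
Mode = (α−1)/β = 47.9/5.5 = 8.709.
Mean = α/β = 48.9/5.5 = 8.891.
Quadratic loss ⇒ the optimal estimator is the posterior mean.

8.891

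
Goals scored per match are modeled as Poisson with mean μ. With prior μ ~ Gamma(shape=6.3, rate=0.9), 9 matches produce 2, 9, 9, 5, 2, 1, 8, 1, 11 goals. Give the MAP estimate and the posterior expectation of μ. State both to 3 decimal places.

Σ counts = 48. Posterior: Gamma(shape = 6.3+48 = 54.3, rate = 0.9+9 = 9.9).
Mode = (α−1)/β = 53.3/9.9 = 5.384.
Mean = α/β = 54.3/9.9 = 5.485.

MAP estimate = 5.384, posterior expectation = 5.485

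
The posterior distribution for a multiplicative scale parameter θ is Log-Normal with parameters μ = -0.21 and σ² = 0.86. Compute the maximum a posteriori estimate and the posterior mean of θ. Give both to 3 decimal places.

Mode = exp(μ − σ²) = exp(-1.07) = 0.343.
Mean = exp(μ + σ²/2) = exp(0.220) = 1.246.
Right-skewed posterior ⇒ mode < mean.

MAP = 0.343; posterior mean = 1.246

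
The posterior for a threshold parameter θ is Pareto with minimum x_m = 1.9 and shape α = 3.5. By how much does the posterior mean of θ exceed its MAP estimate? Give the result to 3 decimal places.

The Pareto density is strictly decreasing on [x_m, ∞), so the mode is x_m = 1.900.
Mean = α·x_m/(α−1) = 3.5·1.9/2.5 = 2.660.
Difference = 2.660 − 1.900 = 0.760.
The posterior is right-skewed, so the mean exceeds the mode.

0.760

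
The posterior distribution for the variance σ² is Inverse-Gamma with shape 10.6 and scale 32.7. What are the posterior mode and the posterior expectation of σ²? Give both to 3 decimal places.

Mode = β/(α+1) = 32.7/11.6 = 2.819.
Mean = β/(α−1) = 32.7/9.6 = 3.406.
The posterior is right-skewed, so the mean exceeds the mode.

MAP: 2.819. Posterior mean: 3.406.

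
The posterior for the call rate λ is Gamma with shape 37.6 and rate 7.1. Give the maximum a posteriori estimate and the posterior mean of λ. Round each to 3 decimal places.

Mode = (α−1)/β = 36.6/7.1 = 5.155.
Mean = α/β = 37.6/7.1 = 5.296.

maximum a posteriori estimate = 5.155, posterior mean = 5.296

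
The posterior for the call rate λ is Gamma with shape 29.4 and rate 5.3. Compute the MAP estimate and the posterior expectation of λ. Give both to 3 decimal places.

MAP: 5.358. Posterior mean: 5.547.

Mode = (α−1)/β = 28.4/5.3 = 5.358.
Mean = α/β = 29.4/5.3 = 5.547.
The posterior is right-skewed, so the mean exceeds the mode.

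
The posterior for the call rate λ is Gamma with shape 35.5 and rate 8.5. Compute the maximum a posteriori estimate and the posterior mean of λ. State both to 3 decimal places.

MAP: 4.059. Posterior mean: 4.176.

Mode = (α−1)/β = 34.5/8.5 = 4.059.
Mean = α/β = 35.5/8.5 = 4.176.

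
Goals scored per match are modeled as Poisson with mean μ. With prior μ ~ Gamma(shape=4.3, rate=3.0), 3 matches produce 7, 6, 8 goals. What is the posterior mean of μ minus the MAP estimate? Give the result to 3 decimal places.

0.167

Σ counts = 21. Posterior: Gamma(shape = 4.3+21 = 25.3, rate = 3.0+3 = 6.0).
Mode = (α−1)/β = 24.3/6.0 = 4.050.
Mean = α/β = 25.3/6.0 = 4.217.
Difference = 4.217 − 4.050 = 0.167.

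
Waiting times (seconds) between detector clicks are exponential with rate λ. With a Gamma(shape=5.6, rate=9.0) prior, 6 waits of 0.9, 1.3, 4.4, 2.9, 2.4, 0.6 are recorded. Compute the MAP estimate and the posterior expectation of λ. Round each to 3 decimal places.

Σ times = 12.5. Posterior: Gamma(shape = 5.6+6 = 11.6, rate = 9.0+12.5 = 21.5).
Mode = (α−1)/β = 10.6/21.5 = 0.493.
Mean = α/β = 11.6/21.5 = 0.540.
The mean is pulled above the mode by the posterior's right skew.

MAP estimate = 0.493, posterior expectation = 0.540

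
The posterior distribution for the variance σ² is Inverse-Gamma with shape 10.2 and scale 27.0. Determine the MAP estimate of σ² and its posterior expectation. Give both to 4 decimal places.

MAP estimate = 2.4107, posterior expectation = 2.9348

Mode = β/(α+1) = 27.0/11.2 = 2.4107.
Mean = β/(α−1) = 27.0/9.2 = 2.9348.
The mean is pulled above the mode by the posterior's right skew.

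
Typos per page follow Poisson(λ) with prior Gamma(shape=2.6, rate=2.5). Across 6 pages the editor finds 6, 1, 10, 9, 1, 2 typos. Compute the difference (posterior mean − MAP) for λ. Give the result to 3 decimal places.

Σ counts = 29. Posterior: Gamma(shape = 2.6+29 = 31.6, rate = 2.5+6 = 8.5).
Mode = (α−1)/β = 30.6/8.5 = 3.600.
Mean = α/β = 31.6/8.5 = 3.718.
Difference = 3.718 − 3.600 = 0.118.

0.118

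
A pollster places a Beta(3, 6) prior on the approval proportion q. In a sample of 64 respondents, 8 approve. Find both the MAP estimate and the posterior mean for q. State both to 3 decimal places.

Posterior: Beta(3+8, 6+56) = Beta(11, 62).
Mode = (11−1)/(11+62−2) = 10/71 = 0.141.
Mean = 11/(11+62) = 11/73 = 0.151.

MAP = 0.141, posterior mean = 0.151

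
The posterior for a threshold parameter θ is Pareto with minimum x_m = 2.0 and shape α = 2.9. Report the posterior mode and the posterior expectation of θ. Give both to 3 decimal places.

The Pareto density is strictly decreasing on [x_m, ∞), so the mode is x_m = 2.000.
Mean = α·x_m/(α−1) = 2.9·2.0/1.9 = 3.053.
Mean > mode: the posterior has a right tail.

MAP = 2.000; posterior mean = 3.053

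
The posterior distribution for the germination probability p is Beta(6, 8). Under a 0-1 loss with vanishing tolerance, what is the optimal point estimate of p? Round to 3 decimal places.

Mode = (6−1)/(6+8−2) = 5/12 = 0.417.
Mean = 6/(6+8) = 6/14 = 0.429.
This is the posterior mode — the MAP estimate.

0.417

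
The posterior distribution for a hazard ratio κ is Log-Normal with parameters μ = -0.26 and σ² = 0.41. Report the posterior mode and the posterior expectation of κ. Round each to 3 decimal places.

Mode = exp(μ − σ²) = exp(-0.67) = 0.512.
Mean = exp(μ + σ²/2) = exp(-0.055) = 0.946.
Mean > mode: the posterior has a right tail.

MAP = 0.512, posterior mean = 0.946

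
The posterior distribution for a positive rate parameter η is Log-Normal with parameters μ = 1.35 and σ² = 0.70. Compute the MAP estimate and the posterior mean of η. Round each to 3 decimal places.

MAP estimate = 1.916, posterior mean = 5.474

Mode = exp(μ − σ²) = exp(0.65) = 1.916.
Mean = exp(μ + σ²/2) = exp(1.700) = 5.474.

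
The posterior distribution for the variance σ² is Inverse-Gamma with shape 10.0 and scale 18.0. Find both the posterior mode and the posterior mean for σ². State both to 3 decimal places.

MAP: 1.636. Posterior mean: 2.000.

Mode = β/(α+1) = 18.0/11.0 = 1.636.
Mean = β/(α−1) = 18.0/9.0 = 2.000.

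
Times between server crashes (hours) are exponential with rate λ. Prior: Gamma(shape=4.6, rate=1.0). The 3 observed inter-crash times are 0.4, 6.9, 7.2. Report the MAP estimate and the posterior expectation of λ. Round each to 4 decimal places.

Σ times = 14.5. Posterior: Gamma(shape = 4.6+3 = 7.6, rate = 1.0+14.5 = 15.5).
Mode = (α−1)/β = 6.6/15.5 = 0.4258.
Mean = α/β = 7.6/15.5 = 0.4903.
Right-skewed posterior ⇒ mode < mean.

MAP estimate = 0.4258, posterior expectation = 0.4903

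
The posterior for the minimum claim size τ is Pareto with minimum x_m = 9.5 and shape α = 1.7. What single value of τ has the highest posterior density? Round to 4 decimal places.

9.5000

The Pareto density is strictly decreasing on [x_m, ∞), so the mode is x_m = 9.5000.
Mean = α·x_m/(α−1) = 1.7·9.5/0.7 = 23.0714.
This is the posterior mode — the MAP estimate.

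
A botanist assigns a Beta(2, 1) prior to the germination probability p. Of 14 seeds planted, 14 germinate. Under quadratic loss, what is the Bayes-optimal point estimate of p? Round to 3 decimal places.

Posterior: Beta(2+14, 1+0) = Beta(16, 1).
Since β = 1 ≤ 1 and α > 1, the Beta density is monotone increasing on [0,1]; the mode is at 1.
Mean = 16/(16+1) = 0.941.
Quadratic loss ⇒ the optimal estimator is the posterior mean.

0.941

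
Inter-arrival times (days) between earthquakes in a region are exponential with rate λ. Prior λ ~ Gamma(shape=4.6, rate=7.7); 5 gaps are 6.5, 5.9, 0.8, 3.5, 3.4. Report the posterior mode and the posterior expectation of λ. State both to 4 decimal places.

MAP = 0.3094, posterior mean = 0.3453

Σ times = 20.1. Posterior: Gamma(shape = 4.6+5 = 9.6, rate = 7.7+20.1 = 27.8).
Mode = (α−1)/β = 8.6/27.8 = 0.3094.
Mean = α/β = 9.6/27.8 = 0.3453.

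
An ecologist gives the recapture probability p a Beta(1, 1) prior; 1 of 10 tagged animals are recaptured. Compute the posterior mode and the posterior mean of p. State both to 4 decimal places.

MAP = 0.1000, posterior mean = 0.1667

Posterior: Beta(1+1, 1+9) = Beta(2, 10).
Mode = (2−1)/(2+10−2) = 1/10 = 0.1000.
With a flat prior the MAP equals the MLE, 1/10.
Mean = 2/(2+10) = 2/12 = 0.1667.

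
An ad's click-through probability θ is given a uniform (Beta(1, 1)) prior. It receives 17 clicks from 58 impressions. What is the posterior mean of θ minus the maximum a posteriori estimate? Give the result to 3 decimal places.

0.007

Posterior: Beta(1+17, 1+41) = Beta(18, 42).
Mode = (18−1)/(18+42−2) = 17/58 = 0.293.
With a flat prior the MAP equals the MLE, 17/58.
Mean = 18/(18+42) = 18/60 = 0.300.
Difference = 0.300 − 0.293 = 0.007.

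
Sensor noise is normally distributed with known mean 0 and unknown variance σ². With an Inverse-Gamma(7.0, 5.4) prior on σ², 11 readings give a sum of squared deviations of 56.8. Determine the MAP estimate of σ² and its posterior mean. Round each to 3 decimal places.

MAP: 2.504. Posterior mean: 2.939.

Posterior: Inverse-Gamma(shape = 7.0+11/2 = 12.5, scale = 5.4+56.8/2 = 33.8).
Mode = β/(α+1) = 33.8/13.5 = 2.504.
Mean = β/(α−1) = 33.8/11.5 = 2.939.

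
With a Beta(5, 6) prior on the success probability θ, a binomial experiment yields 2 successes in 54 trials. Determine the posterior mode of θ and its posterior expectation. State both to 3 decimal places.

posterior mode = 0.095, posterior expectation = 0.108

Posterior: Beta(5+2, 6+52) = Beta(7, 58).
Mode = (7−1)/(7+58−2) = 6/63 = 0.095.
Mean = 7/(7+58) = 7/65 = 0.108.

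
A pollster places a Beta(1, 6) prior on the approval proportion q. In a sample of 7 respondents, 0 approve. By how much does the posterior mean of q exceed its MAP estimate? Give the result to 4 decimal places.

Posterior: Beta(1+0, 6+7) = Beta(1, 13).
Since α = 1 ≤ 1 and β > 1, the Beta density is monotone decreasing on [0,1]; the mode is at 0.
Mean = 1/(1+13) = 0.0714.
Difference = 0.0714 − 0.0000 = 0.0714.
The posterior is right-skewed, so the mean exceeds the mode.

0.0714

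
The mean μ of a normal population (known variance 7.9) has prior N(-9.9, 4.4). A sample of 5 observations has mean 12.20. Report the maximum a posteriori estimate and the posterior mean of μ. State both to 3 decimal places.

MAP: 6.361. Posterior mean: 6.361.

Posterior for μ is Normal. Precision-weighted mean: (1/4.4·-9.9 + 5/7.9·12.20) / (1/4.4 + 5/7.9) = 6.361.
A Normal posterior is symmetric, so mode = mean.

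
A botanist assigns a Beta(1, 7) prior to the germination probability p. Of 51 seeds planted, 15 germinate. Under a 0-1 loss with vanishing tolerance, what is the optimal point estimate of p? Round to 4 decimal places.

Posterior: Beta(1+15, 7+36) = Beta(16, 43).
Mode = (16−1)/(16+43−2) = 15/57 = 0.2632.
Mean = 16/(16+43) = 16/59 = 0.2712.
This is the posterior mode — the MAP estimate.

0.2632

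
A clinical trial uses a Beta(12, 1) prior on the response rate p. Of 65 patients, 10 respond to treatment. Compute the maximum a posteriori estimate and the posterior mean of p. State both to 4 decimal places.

Posterior: Beta(12+10, 1+55) = Beta(22, 56).
Mode = (22−1)/(22+56−2) = 21/76 = 0.2763.
Mean = 22/(22+56) = 22/78 = 0.2821.
Right-skewed posterior ⇒ mode < mean.

MAP: 0.2763. Posterior mean: 0.2821.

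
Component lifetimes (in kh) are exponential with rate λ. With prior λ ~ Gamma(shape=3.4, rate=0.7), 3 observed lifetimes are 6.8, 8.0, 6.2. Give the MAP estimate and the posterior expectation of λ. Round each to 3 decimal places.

Σ times = 21.0. Posterior: Gamma(shape = 3.4+3 = 6.4, rate = 0.7+21.0 = 21.7).
Mode = (α−1)/β = 5.4/21.7 = 0.249.
Mean = α/β = 6.4/21.7 = 0.295.

λ_MAP = 0.249, E[λ|data] = 0.295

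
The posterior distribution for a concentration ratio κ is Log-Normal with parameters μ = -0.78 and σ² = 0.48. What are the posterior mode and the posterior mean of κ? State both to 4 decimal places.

Mode = exp(μ − σ²) = exp(-1.26) = 0.2837.
Mean = exp(μ + σ²/2) = exp(-0.540) = 0.5827.
Mean > mode: the posterior has a right tail.

MAP = 0.2837; posterior mean = 0.5827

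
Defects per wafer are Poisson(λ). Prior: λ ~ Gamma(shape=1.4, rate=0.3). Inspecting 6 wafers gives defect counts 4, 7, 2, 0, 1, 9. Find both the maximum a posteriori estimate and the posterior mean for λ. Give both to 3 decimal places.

maximum a posteriori estimate = 3.714, posterior mean = 3.873

Σ counts = 23. Posterior: Gamma(shape = 1.4+23 = 24.4, rate = 0.3+6 = 6.3).
Mode = (α−1)/β = 23.4/6.3 = 3.714.
Mean = α/β = 24.4/6.3 = 3.873.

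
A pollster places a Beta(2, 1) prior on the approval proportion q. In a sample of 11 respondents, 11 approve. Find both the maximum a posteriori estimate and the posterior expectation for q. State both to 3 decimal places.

Posterior: Beta(2+11, 1+0) = Beta(13, 1).
Since β = 1 ≤ 1 and α > 1, the Beta density is monotone increasing on [0,1]; the mode is at 1.
Mean = 13/(13+1) = 0.929.
The mean is pulled below the mode by the posterior's left skew.

q_MAP = 1.000, E[q|data] = 0.929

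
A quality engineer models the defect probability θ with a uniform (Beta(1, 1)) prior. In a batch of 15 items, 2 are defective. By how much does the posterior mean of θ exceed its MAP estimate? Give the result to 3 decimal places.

0.043

Posterior: Beta(1+2, 1+13) = Beta(3, 14).
Mode = (3−1)/(3+14−2) = 2/15 = 0.133.
With a flat prior the MAP equals the MLE, 2/15.
Mean = 3/(3+14) = 3/17 = 0.176.
Difference = 0.176 − 0.133 = 0.043.
The posterior is right-skewed, so the mean exceeds the mode.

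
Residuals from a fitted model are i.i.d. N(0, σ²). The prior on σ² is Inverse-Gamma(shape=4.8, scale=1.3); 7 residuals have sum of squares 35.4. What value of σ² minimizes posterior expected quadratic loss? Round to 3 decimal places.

2.603

Posterior: Inverse-Gamma(shape = 4.8+7/2 = 8.3, scale = 1.3+35.4/2 = 19.0).
Mode = β/(α+1) = 19.0/9.3 = 2.043.
Mean = β/(α−1) = 19.0/7.3 = 2.603.
Quadratic loss ⇒ the optimal estimator is the posterior mean.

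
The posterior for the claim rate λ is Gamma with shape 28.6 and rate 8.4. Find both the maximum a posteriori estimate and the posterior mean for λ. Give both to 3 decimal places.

MAP = 3.286; posterior mean = 3.405

Mode = (α−1)/β = 27.6/8.4 = 3.286.
Mean = α/β = 28.6/8.4 = 3.405.
Right-skewed posterior ⇒ mode < mean.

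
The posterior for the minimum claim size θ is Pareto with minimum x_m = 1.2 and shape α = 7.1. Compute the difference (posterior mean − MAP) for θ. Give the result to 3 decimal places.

The Pareto density is strictly decreasing on [x_m, ∞), so the mode is x_m = 1.200.
Mean = α·x_m/(α−1) = 7.1·1.2/6.1 = 1.397.
Difference = 1.397 − 1.200 = 0.197.

0.197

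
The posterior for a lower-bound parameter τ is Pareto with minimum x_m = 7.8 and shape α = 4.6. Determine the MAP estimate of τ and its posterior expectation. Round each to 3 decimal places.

MAP estimate = 7.800, posterior expectation = 9.967

The Pareto density is strictly decreasing on [x_m, ∞), so the mode is x_m = 7.800.
Mean = α·x_m/(α−1) = 4.6·7.8/3.6 = 9.967.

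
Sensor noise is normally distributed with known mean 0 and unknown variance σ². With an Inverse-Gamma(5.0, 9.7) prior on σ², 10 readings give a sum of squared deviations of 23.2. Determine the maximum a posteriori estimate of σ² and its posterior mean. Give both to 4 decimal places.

Posterior: Inverse-Gamma(shape = 5.0+10/2 = 10.0, scale = 9.7+23.2/2 = 21.3).
Mode = β/(α+1) = 21.3/11.0 = 1.9364.
Mean = β/(α−1) = 21.3/9.0 = 2.3667.

σ²_MAP = 1.9364, E[σ²|data] = 2.3667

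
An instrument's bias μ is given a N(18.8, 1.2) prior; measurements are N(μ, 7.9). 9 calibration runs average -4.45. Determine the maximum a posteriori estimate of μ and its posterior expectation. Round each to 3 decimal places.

Posterior for μ is Normal. Precision-weighted mean: (1/1.2·18.8 + 9/7.9·-4.45) / (1/1.2 + 9/7.9) = 5.372.
A Normal posterior is symmetric, so mode = mean.

MAP = 5.372; posterior mean = 5.372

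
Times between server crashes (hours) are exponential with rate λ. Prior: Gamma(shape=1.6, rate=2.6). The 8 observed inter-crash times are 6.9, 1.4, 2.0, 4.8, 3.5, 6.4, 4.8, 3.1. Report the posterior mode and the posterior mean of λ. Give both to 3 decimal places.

Σ times = 32.9. Posterior: Gamma(shape = 1.6+8 = 9.6, rate = 2.6+32.9 = 35.5).
Mode = (α−1)/β = 8.6/35.5 = 0.242.
Mean = α/β = 9.6/35.5 = 0.270.

posterior mode = 0.242, posterior mean = 0.270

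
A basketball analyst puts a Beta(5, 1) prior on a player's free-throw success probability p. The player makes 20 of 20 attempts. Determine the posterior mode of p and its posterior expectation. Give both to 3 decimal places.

Posterior: Beta(5+20, 1+0) = Beta(25, 1).
Since β = 1 ≤ 1 and α > 1, the Beta density is monotone increasing on [0,1]; the mode is at 1.
Mean = 25/(25+1) = 0.962.

MAP = 1.000, posterior mean = 0.962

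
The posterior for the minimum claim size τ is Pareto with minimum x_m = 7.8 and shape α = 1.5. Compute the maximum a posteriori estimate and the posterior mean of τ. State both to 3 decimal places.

The Pareto density is strictly decreasing on [x_m, ∞), so the mode is x_m = 7.800.
Mean = α·x_m/(α−1) = 1.5·7.8/0.5 = 23.400.

MAP = 7.800; posterior mean = 23.400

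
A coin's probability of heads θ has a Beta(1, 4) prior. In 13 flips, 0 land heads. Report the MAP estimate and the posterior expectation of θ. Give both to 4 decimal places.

Posterior: Beta(1+0, 4+13) = Beta(1, 17).
Since α = 1 ≤ 1 and β > 1, the Beta density is monotone decreasing on [0,1]; the mode is at 0.
Mean = 1/(1+17) = 0.0556.

MAP = 0.0000; posterior mean = 0.0556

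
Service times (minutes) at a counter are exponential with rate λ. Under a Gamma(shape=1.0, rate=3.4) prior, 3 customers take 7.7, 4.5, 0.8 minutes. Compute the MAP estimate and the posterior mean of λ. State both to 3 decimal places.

MAP: 0.183. Posterior mean: 0.244.

Σ times = 13.0. Posterior: Gamma(shape = 1.0+3 = 4.0, rate = 3.4+13.0 = 16.4).
Mode = (α−1)/β = 3.0/16.4 = 0.183.
Mean = α/β = 4.0/16.4 = 0.244.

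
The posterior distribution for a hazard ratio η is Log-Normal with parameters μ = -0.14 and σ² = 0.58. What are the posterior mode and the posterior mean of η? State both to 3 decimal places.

Mode = exp(μ − σ²) = exp(-0.72) = 0.487.
Mean = exp(μ + σ²/2) = exp(0.150) = 1.162.
The mean is pulled above the mode by the posterior's right skew.

MAP = 0.487, posterior mean = 1.162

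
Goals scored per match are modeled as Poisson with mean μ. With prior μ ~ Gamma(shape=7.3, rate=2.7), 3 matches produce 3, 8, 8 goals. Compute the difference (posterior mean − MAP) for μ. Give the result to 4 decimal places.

0.1754

Σ counts = 19. Posterior: Gamma(shape = 7.3+19 = 26.3, rate = 2.7+3 = 5.7).
Mode = (α−1)/β = 25.3/5.7 = 4.4386.
Mean = α/β = 26.3/5.7 = 4.6140.
Difference = 4.6140 − 4.4386 = 0.1754.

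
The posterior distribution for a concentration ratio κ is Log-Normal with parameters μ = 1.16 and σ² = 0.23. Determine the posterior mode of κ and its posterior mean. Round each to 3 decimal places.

Mode = exp(μ − σ²) = exp(0.93) = 2.535.
Mean = exp(μ + σ²/2) = exp(1.275) = 3.579.
Mean > mode: the posterior has a right tail.

κ_MAP = 2.535, E[κ|data] = 3.579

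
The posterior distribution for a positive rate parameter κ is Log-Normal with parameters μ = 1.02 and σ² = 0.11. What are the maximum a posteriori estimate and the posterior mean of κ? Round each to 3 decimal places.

MAP = 2.484, posterior mean = 2.930

Mode = exp(μ − σ²) = exp(0.91) = 2.484.
Mean = exp(μ + σ²/2) = exp(1.075) = 2.930.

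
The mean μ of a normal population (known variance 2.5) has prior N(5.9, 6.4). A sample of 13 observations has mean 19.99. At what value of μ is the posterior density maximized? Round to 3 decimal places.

Posterior for μ is Normal. Precision-weighted mean: (1/6.4·5.9 + 13/2.5·19.99) / (1/6.4 + 13/2.5) = 19.579.
A Normal posterior is symmetric, so mode = mean.
This is the posterior mode — the MAP estimate.

19.579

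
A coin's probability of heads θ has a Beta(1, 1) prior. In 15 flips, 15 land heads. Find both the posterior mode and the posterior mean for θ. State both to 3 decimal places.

Posterior: Beta(1+15, 1+0) = Beta(16, 1).
Since β = 1 ≤ 1 and α > 1, the Beta density is monotone increasing on [0,1]; the mode is at 1.
Mean = 16/(16+1) = 0.941.

MAP = 1.000; posterior mean = 0.941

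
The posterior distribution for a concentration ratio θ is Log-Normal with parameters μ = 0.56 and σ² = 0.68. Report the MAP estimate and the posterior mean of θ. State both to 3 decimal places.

Mode = exp(μ − σ²) = exp(-0.12) = 0.887.
Mean = exp(μ + σ²/2) = exp(0.900) = 2.460.
Right-skewed posterior ⇒ mode < mean.

MAP = 0.887; posterior mean = 2.460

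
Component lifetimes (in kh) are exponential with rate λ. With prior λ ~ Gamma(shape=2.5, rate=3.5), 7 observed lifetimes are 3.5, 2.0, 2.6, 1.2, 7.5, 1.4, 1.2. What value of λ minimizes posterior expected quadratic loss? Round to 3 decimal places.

0.415

Σ times = 19.4. Posterior: Gamma(shape = 2.5+7 = 9.5, rate = 3.5+19.4 = 22.9).
Mode = (α−1)/β = 8.5/22.9 = 0.371.
Mean = α/β = 9.5/22.9 = 0.415.
Quadratic loss ⇒ the optimal estimator is the posterior mean.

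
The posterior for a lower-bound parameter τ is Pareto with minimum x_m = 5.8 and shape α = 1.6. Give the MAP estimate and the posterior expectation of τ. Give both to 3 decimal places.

MAP estimate = 5.800, posterior expectation = 15.467

The Pareto density is strictly decreasing on [x_m, ∞), so the mode is x_m = 5.800.
Mean = α·x_m/(α−1) = 1.6·5.8/0.6 = 15.467.
The mean is pulled above the mode by the posterior's right skew.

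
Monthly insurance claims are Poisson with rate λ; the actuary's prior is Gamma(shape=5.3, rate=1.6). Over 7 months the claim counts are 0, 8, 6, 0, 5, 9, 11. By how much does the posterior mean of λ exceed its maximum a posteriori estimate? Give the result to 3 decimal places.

Σ counts = 39. Posterior: Gamma(shape = 5.3+39 = 44.3, rate = 1.6+7 = 8.6).
Mode = (α−1)/β = 43.3/8.6 = 5.035.
Mean = α/β = 44.3/8.6 = 5.151.
Difference = 5.151 − 5.035 = 0.116.

0.116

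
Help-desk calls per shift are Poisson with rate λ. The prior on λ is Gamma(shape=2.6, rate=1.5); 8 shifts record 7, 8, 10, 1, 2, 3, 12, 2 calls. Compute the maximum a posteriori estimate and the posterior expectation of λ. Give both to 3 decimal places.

maximum a posteriori estimate = 4.905, posterior expectation = 5.011

Σ counts = 45. Posterior: Gamma(shape = 2.6+45 = 47.6, rate = 1.5+8 = 9.5).
Mode = (α−1)/β = 46.6/9.5 = 4.905.
Mean = α/β = 47.6/9.5 = 5.011.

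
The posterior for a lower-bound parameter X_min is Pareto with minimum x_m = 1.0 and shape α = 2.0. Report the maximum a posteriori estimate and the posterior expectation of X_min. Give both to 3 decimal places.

MAP: 1.000. Posterior mean: 2.000.

The Pareto density is strictly decreasing on [x_m, ∞), so the mode is x_m = 1.000.
Mean = α·x_m/(α−1) = 2.0·1.0/1.0 = 2.000.
The posterior is right-skewed, so the mean exceeds the mode.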